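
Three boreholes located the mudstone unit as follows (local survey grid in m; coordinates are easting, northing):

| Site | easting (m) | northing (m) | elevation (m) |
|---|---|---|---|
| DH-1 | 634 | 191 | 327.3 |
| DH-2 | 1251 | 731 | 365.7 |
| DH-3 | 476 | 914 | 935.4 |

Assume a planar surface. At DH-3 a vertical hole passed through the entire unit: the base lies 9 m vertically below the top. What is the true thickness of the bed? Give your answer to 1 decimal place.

Let the plane be z = a·easting + b·northing + c.
DH-2−DH-1: 617a + 540b = 38.4;  DH-3−DH-1: −158a + 723b = 608.1.
Solving gives a = −0.56568, b = 0.71746.
|∇z| = √(a²+b²) = 0.91364, so dip δ = arctan(0.91364) = 42.42°.
True thickness = vertical thickness × cos δ = 9 × cos 42.42° = 6.6 m.

6.6 m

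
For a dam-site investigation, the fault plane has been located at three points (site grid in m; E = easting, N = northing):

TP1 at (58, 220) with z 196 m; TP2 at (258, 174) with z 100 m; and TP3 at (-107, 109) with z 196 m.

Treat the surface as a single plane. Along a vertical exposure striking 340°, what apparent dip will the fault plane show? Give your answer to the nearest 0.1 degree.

31.9°

Let the plane be z = a·E + b·N + c.
TP2−TP1: 200a − 46b = −96;  TP3−TP1: −165a − 111b = 0.
Solving gives a = −0.35770, b = 0.53172.
Unit vector along 340° is (sin 340°, cos 340°) = (-0.3420, 0.9397).
Slope in that direction = a·(-0.3420) + b·(0.9397) = 0.62200.
Apparent dip = arctan|0.62200| = 31.9° (true dip is 32.7°, so apparent ≤ true as expected).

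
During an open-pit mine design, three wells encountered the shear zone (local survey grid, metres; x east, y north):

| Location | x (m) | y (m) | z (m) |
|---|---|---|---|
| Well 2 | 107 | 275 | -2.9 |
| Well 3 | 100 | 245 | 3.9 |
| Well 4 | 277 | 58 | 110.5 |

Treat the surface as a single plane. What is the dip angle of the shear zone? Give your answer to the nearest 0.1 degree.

22.5°

Two edge vectors: Well 2→Well 3 = (-7, -30, 6.8), Well 2→Well 4 = (170, -217, 113.4).
Normal n = (Well 2→Well 3) × (Well 2→Well 4) = (-1926.4, 1949.8, 6619).
So ∂z/∂x = −n_x/n_z = 0.29104 and ∂z/∂y = −n_y/n_z = −0.29458.
Gradient magnitude |∇z| = √(a² + b²) = √(0.08470 + 0.08678) = 0.41410.
True dip = arctan(0.41410) = 22.5°, dipping toward NW (azimuth ≈ 315°).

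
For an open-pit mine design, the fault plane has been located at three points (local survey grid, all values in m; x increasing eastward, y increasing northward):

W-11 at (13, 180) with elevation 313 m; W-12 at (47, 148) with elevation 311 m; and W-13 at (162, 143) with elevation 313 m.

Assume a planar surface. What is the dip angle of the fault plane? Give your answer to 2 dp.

Two edge vectors: W-11→W-12 = (34, -32, -2), W-11→W-13 = (149, -37, 0).
Normal n = (W-11→W-12) × (W-11→W-13) = (-74, -298, 3510).
So ∂z/∂x = −n_x/n_z = 0.02108 and ∂z/∂y = −n_y/n_z = 0.08490.
Gradient magnitude |∇z| = √(a² + b²) = √(0.00044 + 0.00721) = 0.08748.
True dip = arctan(0.08748) = 5.00°, dipping toward SSW (azimuth ≈ 194°).

5.00°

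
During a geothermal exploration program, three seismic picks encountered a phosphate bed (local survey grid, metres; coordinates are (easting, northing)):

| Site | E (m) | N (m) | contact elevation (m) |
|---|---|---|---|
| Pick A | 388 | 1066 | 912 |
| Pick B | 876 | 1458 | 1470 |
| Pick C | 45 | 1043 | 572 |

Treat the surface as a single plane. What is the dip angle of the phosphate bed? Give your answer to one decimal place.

Two edge vectors: Pick A→Pick B = (488, 392, 558), Pick A→Pick C = (-343, -23, -340).
Normal n = (Pick A→Pick B) × (Pick A→Pick C) = (-120446, -25474, 123232).
So ∂z/∂E = −n_x/n_z = 0.97739 and ∂z/∂N = −n_y/n_z = 0.20672.
Gradient magnitude |∇z| = √(a² + b²) = √(0.95530 + 0.04273) = 0.99901.
True dip = arctan(0.99901) = 45.0°, dipping toward WSW (azimuth ≈ 258°).

45.0°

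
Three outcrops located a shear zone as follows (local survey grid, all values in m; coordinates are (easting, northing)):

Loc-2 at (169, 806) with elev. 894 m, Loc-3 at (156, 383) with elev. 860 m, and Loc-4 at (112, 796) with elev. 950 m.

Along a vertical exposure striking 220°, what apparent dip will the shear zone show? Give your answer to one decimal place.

29.2°

Two edge vectors: Loc-2→Loc-3 = (-13, -423, -34), Loc-2→Loc-4 = (-57, -10, 56).
Normal n = (Loc-2→Loc-3) × (Loc-2→Loc-4) = (-24028, 2666, -23981).
So ∂z/∂E = −n_x/n_z = −1.00196 and ∂z/∂N = −n_y/n_z = 0.11117.
Unit vector along 220° is (sin 220°, cos 220°) = (-0.6428, -0.7660).
Slope in that direction = a·(-0.6428) + b·(-0.7660) = 0.55889.
Apparent dip = arctan|0.55889| = 29.2° (true dip is 45.2°, so apparent ≤ true as expected).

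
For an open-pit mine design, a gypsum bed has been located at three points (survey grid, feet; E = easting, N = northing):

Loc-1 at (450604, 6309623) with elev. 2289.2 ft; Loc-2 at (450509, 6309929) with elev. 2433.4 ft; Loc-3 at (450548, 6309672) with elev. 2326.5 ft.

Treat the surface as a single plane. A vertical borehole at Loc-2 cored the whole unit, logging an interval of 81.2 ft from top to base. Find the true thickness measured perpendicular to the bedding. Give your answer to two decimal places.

72.53 ft

Two edge vectors: Loc-1→Loc-2 = (-95, 306, 144.2), Loc-1→Loc-3 = (-56, 49, 37.3).
Normal n = (Loc-1→Loc-2) × (Loc-1→Loc-3) = (4348, -4531.7, 12481).
So ∂z/∂E = −n_x/n_z = −0.34837 and ∂z/∂N = −n_y/n_z = 0.36309.
|∇z| = √(a²+b²) = 0.50318, so dip δ = arctan(0.50318) = 26.71°.
True thickness = vertical thickness × cos δ = 81.2 × cos 26.71° = 72.53 ft.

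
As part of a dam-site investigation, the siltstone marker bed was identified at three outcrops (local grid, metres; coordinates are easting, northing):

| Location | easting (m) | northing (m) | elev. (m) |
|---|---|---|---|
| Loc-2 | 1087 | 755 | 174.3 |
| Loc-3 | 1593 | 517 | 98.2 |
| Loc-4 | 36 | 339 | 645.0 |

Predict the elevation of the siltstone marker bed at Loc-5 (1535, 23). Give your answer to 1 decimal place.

Two edge vectors: Loc-2→Loc-3 = (506, -238, -76.1), Loc-2→Loc-4 = (-1051, -416, 470.7).
Normal n = (Loc-2→Loc-3) × (Loc-2→Loc-4) = (-143684.2, -158193.1, -460634).
So ∂z/∂easting = −n_x/n_z = −0.311927 and ∂z/∂northing = −n_y/n_z = −0.343425.
Intercept c from Loc-2: 174.3 + 339.06 + 259.29 = 772.65.
At (1535, 23): z = −478.8 − 7.9 + 772.65 = 285.9 m.

285.9 m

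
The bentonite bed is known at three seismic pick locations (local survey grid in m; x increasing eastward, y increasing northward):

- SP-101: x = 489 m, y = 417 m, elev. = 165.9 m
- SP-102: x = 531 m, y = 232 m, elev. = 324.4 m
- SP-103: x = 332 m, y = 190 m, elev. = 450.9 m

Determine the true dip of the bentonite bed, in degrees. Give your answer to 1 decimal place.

Two edge vectors: SP-101→SP-102 = (42, -185, 158.5), SP-101→SP-103 = (-157, -227, 285).
Normal n = (SP-101→SP-102) × (SP-101→SP-103) = (-16745.5, -36854.5, -38579).
So ∂z/∂x = −n_x/n_z = −0.43406 and ∂z/∂y = −n_y/n_z = −0.95530.
Gradient magnitude |∇z| = √(a² + b²) = √(0.18841 + 0.91260) = 1.04929.
True dip = arctan(1.04929) = 46.4°, dipping toward NNE (azimuth ≈ 024°).

46.4°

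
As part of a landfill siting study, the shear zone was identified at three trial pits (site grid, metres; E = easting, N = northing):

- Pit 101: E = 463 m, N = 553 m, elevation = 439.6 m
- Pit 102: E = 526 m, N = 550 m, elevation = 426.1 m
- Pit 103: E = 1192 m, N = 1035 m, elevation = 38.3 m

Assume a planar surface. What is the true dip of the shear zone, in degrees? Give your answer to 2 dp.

Two edge vectors: Pit 101→Pit 102 = (63, -3, -13.5), Pit 101→Pit 103 = (729, 482, -401.3).
Normal n = (Pit 101→Pit 102) × (Pit 101→Pit 103) = (7710.9, 15440.4, 32553).
So ∂z/∂E = −n_x/n_z = −0.23687 and ∂z/∂N = −n_y/n_z = −0.47432.
Gradient magnitude |∇z| = √(a² + b²) = √(0.05611 + 0.22498) = 0.53017.
True dip = arctan(0.53017) = 27.93°, dipping toward NNE (azimuth ≈ 027°).

27.93°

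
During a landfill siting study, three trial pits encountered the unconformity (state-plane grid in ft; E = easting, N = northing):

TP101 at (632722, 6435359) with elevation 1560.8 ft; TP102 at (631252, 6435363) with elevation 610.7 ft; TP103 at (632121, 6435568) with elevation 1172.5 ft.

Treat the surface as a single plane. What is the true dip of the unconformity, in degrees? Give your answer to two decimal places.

32.88°

Two edge vectors: TP101→TP102 = (-1470, 4, -950.1), TP101→TP103 = (-601, 209, -388.3).
Normal n = (TP101→TP102) × (TP101→TP103) = (197017.7, 209.1, -304826).
So ∂z/∂E = −n_x/n_z = 0.64633 and ∂z/∂N = −n_y/n_z = 0.00069.
Gradient magnitude |∇z| = √(a² + b²) = √(0.41774 + 0.00000) = 0.64633.
True dip = arctan(0.64633) = 32.88°, dipping toward W (azimuth ≈ 270°).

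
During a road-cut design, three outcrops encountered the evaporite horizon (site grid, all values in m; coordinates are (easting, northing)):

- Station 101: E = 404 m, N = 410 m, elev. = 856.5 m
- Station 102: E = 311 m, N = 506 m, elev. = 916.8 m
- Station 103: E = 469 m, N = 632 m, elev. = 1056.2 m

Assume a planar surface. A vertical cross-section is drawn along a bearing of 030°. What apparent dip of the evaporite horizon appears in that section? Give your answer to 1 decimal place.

Two edge vectors: Station 101→Station 102 = (-93, 96, 60.3), Station 101→Station 103 = (65, 222, 199.7).
Normal n = (Station 101→Station 102) × (Station 101→Station 103) = (5784.6, 22491.6, -26886).
So ∂z/∂E = −n_x/n_z = 0.21515 and ∂z/∂N = −n_y/n_z = 0.83655.
Unit vector along 030° is (sin 30°, cos 30°) = (0.5000, 0.8660).
Slope in that direction = a·(0.5000) + b·(0.8660) = 0.83205.
Apparent dip = arctan|0.83205| = 39.8° (true dip is 40.8°, so apparent ≤ true as expected).

39.8°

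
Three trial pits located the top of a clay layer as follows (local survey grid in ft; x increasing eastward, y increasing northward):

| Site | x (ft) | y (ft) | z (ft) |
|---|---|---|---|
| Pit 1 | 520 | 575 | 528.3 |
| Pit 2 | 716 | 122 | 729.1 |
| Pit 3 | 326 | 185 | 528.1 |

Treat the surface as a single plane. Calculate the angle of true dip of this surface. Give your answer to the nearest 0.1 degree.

28.0°

Let the plane be z = a·x + b·y + c.
Pit 2−Pit 1: 196a − 453b = 200.8;  Pit 3−Pit 1: −194a − 390b = −0.2.
Solving gives a = 0.47713, b = −0.23683.
Gradient magnitude |∇z| = √(a² + b²) = √(0.22765 + 0.05609) = 0.53267.
True dip = arctan(0.53267) = 28.0°, dipping toward WNW (azimuth ≈ 296°).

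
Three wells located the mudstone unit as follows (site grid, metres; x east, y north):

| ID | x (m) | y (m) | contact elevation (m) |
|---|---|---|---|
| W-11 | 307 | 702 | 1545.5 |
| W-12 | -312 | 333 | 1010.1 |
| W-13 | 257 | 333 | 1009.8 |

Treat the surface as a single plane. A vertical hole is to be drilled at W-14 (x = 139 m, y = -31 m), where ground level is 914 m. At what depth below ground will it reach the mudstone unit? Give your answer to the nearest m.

433 m

Let the plane be z = a·x + b·y + c.
W-12−W-11: −619a − 369b = −535.4;  W-13−W-11: −50a − 369b = −535.7.
Solving gives a = −0.00053, b = 1.45183.
Then c = 1545.5 − a·307 − b·702 = 526.48.
At (139, -31): z_contact = −0.1 − 45.0 + 526.48 = 481.4 m.
Depth below ground = 914 − 481.4 = 433 m.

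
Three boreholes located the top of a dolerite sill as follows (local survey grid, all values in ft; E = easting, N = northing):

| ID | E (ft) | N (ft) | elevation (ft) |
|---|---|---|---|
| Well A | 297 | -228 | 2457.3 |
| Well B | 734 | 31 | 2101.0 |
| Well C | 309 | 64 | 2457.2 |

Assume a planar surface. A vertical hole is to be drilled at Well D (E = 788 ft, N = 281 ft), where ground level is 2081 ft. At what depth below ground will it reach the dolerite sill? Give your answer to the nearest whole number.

17 ft

Two edge vectors: Well A→Well B = (437, 259, -356.3), Well A→Well C = (12, 292, -0.1).
Normal n = (Well A→Well B) × (Well A→Well C) = (104013.7, -4231.9, 124496).
So ∂z/∂E = −n_x/n_z = −0.83548 and ∂z/∂N = −n_y/n_z = 0.03399.
Intercept c from Well A: 2457.3 + 248.14 + 7.75 = 2713.19.
At (788, 281): z_contact = −658.4 + 9.6 + 2713.19 = 2064.4 ft.
Depth below ground = 2081 − 2064.4 = 17 ft.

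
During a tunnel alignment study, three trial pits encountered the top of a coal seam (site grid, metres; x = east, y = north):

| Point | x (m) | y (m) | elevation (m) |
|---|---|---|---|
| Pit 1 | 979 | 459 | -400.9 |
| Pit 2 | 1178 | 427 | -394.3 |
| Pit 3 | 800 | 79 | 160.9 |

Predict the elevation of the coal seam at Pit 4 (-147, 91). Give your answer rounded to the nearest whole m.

324 m

Two edge vectors: Pit 1→Pit 2 = (199, -32, 6.6), Pit 1→Pit 3 = (-179, -380, 561.8).
Normal n = (Pit 1→Pit 2) × (Pit 1→Pit 3) = (-15469.6, -112979.6, -81348).
So ∂z/∂x = −n_x/n_z = −0.19017 and ∂z/∂y = −n_y/n_z = −1.38884.
Intercept c from Pit 1: -400.9 + 186.17 + 637.48 = 422.75.
At (-147, 91): z = 28.0 − 126.4 + 422.75 = 324.3 m.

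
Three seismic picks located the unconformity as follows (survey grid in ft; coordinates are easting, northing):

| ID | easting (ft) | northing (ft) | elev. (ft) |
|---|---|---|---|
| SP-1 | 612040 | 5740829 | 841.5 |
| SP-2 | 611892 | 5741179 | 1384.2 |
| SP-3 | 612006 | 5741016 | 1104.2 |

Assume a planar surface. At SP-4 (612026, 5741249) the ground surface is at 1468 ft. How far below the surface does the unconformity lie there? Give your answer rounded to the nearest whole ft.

74 ft

Let the plane be z = a·easting + b·northing + c.
SP-2−SP-1: −148a + 350b = 542.7;  SP-3−SP-1: −34a + 187b = 262.7.
Solving gives a = −0.60470969, b = 1.29486562.
Then c = 841.5 − a·612040 − b·5740829 = −7062654.08.
At (612026, 5741249): z_contact = −370098.1 + 7434145.9 − 7062654.08 = 1393.8 ft.
Depth below ground = 1468 − 1393.8 = 74 ft.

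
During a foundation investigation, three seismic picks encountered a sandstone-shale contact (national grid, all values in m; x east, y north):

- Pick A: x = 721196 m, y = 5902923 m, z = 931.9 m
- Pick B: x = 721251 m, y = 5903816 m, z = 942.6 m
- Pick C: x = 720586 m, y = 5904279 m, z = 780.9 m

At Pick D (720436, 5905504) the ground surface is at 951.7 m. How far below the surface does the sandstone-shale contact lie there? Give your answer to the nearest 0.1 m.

210.5 m

Two edge vectors: Pick A→Pick B = (55, 893, 10.7), Pick A→Pick C = (-610, 1356, -151).
Normal n = (Pick A→Pick B) × (Pick A→Pick C) = (-149352.2, 1778, 619310).
So ∂z/∂x = −n_x/n_z = 0.241159032 and ∂z/∂y = −n_y/n_z = −0.002870937.
Intercept c from Pick A: 931.9 − 173922.93 + 16946.92 = −156044.11.
At (720436, 5905504): z_contact = 173739.65 − 16954.33 − 156044.11 = 741.21 m.
Depth below ground = 951.7 − 741.21 = 210.5 m.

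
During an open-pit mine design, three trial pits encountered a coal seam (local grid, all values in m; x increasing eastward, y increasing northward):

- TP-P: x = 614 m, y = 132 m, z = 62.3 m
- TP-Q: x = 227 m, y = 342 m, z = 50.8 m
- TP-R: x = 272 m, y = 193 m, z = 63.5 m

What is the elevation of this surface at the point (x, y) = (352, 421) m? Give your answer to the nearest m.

41 m

Let the plane be z = a·x + b·y + c.
TP-Q−TP-P: −387a + 210b = −11.5;  TP-R−TP-P: −342a + 61b = 1.2.
Solving gives a = −0.01978, b = −0.09121.
Then c = 62.3 − a·614 − b·132 = 86.48.
At (352, 421): z = −7.0 − 38.4 + 86.48 = 41.1 m.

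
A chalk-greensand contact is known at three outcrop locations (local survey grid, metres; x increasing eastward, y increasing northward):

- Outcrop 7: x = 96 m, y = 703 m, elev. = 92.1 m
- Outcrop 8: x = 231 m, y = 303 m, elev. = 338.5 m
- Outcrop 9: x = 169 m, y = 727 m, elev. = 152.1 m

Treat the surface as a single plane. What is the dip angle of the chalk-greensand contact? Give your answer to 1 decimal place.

44.2°

Two edge vectors: Outcrop 7→Outcrop 8 = (135, -400, 246.4), Outcrop 7→Outcrop 9 = (73, 24, 60).
Normal n = (Outcrop 7→Outcrop 8) × (Outcrop 7→Outcrop 9) = (-29913.6, 9887.2, 32440).
So ∂z/∂x = −n_x/n_z = 0.92212 and ∂z/∂y = −n_y/n_z = −0.30478.
Gradient magnitude |∇z| = √(a² + b²) = √(0.85031 + 0.09289) = 0.97118.
True dip = arctan(0.97118) = 44.2°, dipping toward WNW (azimuth ≈ 288°).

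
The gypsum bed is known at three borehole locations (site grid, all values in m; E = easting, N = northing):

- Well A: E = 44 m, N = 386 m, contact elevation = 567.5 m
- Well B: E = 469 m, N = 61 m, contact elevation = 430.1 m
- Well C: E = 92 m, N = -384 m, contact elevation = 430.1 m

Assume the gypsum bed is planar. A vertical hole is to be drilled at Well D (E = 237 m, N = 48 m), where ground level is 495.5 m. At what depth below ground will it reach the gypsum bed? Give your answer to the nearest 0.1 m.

Two edge vectors: Well A→Well B = (425, -325, -137.4), Well A→Well C = (48, -770, -137.4).
Normal n = (Well A→Well B) × (Well A→Well C) = (-61143, 51799.8, -311650).
So ∂z/∂E = −n_x/n_z = −0.19619 and ∂z/∂N = −n_y/n_z = 0.16621.
Intercept c from Well A: 567.5 + 8.63 − 64.16 = 511.97.
At (237, 48): z_contact = −46.50 + 7.98 + 511.97 = 473.46 m.
Depth below ground = 495.5 − 473.46 = 22.0 m.

22.0 m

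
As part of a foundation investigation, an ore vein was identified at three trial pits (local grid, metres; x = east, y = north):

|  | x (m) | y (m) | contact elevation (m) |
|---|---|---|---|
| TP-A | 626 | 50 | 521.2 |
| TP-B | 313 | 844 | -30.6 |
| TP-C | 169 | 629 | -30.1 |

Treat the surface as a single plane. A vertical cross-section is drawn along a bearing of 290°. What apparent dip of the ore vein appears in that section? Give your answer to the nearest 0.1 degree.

37.3°

Let the plane be z = a·x + b·y + c.
TP-B−TP-A: −313a + 794b = −551.8;  TP-C−TP-A: −457a + 579b = −551.3.
Solving gives a = 0.65099, b = −0.43834.
Unit vector along 290° is (sin 290°, cos 290°) = (-0.9397, 0.3420).
Slope in that direction = a·(-0.9397) + b·(0.3420) = −0.76165.
Apparent dip = arctan|0.76165| = 37.3° (true dip is 38.1°, so apparent ≤ true as expected).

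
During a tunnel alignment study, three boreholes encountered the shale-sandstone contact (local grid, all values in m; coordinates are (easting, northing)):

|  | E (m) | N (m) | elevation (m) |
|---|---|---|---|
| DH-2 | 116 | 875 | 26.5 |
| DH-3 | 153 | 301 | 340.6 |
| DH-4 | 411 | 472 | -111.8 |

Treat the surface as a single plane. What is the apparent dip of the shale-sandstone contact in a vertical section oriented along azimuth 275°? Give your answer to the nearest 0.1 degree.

51.9°

Let the plane be z = a·E + b·N + c.
DH-3−DH-2: 37a − 574b = 314.1;  DH-4−DH-2: 295a − 403b = −138.3.
Solving gives a = −1.33382, b = −0.63319.
Unit vector along 275° is (sin 275°, cos 275°) = (-0.9962, 0.0872).
Slope in that direction = a·(-0.9962) + b·(0.0872) = 1.27355.
Apparent dip = arctan|1.27355| = 51.9° (true dip is 55.9°, so apparent ≤ true as expected).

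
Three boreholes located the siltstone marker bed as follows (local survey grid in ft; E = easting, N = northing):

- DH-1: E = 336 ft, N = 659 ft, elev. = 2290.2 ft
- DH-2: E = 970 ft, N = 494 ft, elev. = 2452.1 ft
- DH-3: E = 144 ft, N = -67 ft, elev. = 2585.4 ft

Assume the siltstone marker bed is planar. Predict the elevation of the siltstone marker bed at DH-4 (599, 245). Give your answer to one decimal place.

2510.7 ft

Two edge vectors: DH-1→DH-2 = (634, -165, 161.9), DH-1→DH-3 = (-192, -726, 295.2).
Normal n = (DH-1→DH-2) × (DH-1→DH-3) = (68831.4, -218241.6, -491964).
So ∂z/∂E = −n_x/n_z = 0.13991 and ∂z/∂N = −n_y/n_z = −0.44361.
Intercept c from DH-1: 2290.2 − 47.01 + 292.34 = 2535.53.
At (599, 245): z = 83.8 − 108.7 + 2535.53 = 2510.7 ft.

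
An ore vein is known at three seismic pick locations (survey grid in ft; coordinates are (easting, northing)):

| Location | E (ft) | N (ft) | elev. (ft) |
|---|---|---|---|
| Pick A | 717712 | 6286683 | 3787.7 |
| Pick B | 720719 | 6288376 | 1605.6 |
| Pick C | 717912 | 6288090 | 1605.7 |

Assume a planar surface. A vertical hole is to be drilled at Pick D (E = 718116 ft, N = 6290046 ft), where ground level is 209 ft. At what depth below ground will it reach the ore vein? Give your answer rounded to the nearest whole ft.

1649 ft

Let the plane be z = a·E + b·N + c.
Pick B−Pick A: 3007a + 1693b = −2182.1;  Pick C−Pick A: 200a + 1407b = −2182.
Solving gives a = 0.16029583, b = −1.57360282.
Then c = 3787.7 − a·717712 − b·6286683 = 9781483.55.
At (718116, 6290046): z_contact = 115111.0 − 9898034.1 + 9781483.55 = -1439.6 ft.
Depth below ground = 209 − (-1439.6) = 1649 ft.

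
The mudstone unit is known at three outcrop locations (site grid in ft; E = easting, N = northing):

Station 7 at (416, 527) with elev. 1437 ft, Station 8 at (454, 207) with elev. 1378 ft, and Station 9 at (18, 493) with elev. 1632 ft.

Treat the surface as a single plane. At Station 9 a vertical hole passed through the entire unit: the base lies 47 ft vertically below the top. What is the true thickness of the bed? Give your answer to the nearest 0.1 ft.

41.8 ft

Two edge vectors: Station 7→Station 8 = (38, -320, -59), Station 7→Station 9 = (-398, -34, 195).
Normal n = (Station 7→Station 8) × (Station 7→Station 9) = (-64406, 16072, -128652).
So ∂z/∂E = −n_x/n_z = −0.50062 and ∂z/∂N = −n_y/n_z = 0.12493.
|∇z| = √(a²+b²) = 0.51597, so dip δ = arctan(0.51597) = 27.29°.
True thickness = vertical thickness × cos δ = 47 × cos 27.29° = 41.8 ft.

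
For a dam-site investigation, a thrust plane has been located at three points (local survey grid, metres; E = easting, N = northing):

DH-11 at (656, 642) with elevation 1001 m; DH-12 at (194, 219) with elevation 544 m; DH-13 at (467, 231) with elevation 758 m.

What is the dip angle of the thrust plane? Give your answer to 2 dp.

Let the plane be z = a·E + b·N + c.
DH-12−DH-11: −462a − 423b = −457;  DH-13−DH-11: −189a − 411b = −243.
Solving gives a = 0.77353, b = 0.23553.
Gradient magnitude |∇z| = √(a² + b²) = √(0.59835 + 0.05547) = 0.80859.
True dip = arctan(0.80859) = 38.96°, dipping toward WSW (azimuth ≈ 253°).

38.96°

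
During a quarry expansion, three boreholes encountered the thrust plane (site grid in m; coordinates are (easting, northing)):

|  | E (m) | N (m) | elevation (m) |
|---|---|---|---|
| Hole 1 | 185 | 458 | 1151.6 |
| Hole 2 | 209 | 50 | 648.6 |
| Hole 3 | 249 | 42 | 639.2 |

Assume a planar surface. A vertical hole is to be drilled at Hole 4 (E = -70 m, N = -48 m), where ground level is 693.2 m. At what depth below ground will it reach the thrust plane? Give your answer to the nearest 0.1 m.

168.8 m

Two edge vectors: Hole 1→Hole 2 = (24, -408, -503), Hole 1→Hole 3 = (64, -416, -512.4).
Normal n = (Hole 1→Hole 2) × (Hole 1→Hole 3) = (-188.8, -19894.4, 16128).
So ∂z/∂E = −n_x/n_z = 0.01171 and ∂z/∂N = −n_y/n_z = 1.23353.
Intercept c from Hole 1: 1151.6 − 2.17 − 564.96 = 584.48.
At (-70, -48): z_contact = −0.82 − 59.21 + 584.48 = 524.45 m.
Depth below ground = 693.2 − 524.45 = 168.8 m.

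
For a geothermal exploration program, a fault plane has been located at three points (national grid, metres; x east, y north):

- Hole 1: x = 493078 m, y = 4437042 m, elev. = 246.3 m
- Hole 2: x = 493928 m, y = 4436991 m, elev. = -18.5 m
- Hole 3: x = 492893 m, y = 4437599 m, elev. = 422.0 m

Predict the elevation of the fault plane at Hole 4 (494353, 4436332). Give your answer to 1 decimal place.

-287.9 m

Two edge vectors: Hole 1→Hole 2 = (850, -51, -264.8), Hole 1→Hole 3 = (-185, 557, 175.7).
Normal n = (Hole 1→Hole 2) × (Hole 1→Hole 3) = (138532.9, -100357, 464015).
So ∂z/∂x = −n_x/n_z = −0.298552633 and ∂z/∂y = −n_y/n_z = 0.216279646.
Intercept c from Hole 1: 246.3 + 147209.74 − 959641.87 = −812185.84.
At (494353, 4436332): z = −147590.4 + 959488.3 − 812185.84 = -287.9 m.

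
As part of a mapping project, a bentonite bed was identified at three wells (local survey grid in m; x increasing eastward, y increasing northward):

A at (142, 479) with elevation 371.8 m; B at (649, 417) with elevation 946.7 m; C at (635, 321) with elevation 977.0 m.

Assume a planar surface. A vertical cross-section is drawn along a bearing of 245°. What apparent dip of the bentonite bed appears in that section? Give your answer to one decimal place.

Two edge vectors: A→B = (507, -62, 574.9), A→C = (493, -158, 605.2).
Normal n = (A→B) × (A→C) = (53311.8, -23410.7, -49540).
So ∂z/∂x = −n_x/n_z = 1.07614 and ∂z/∂y = −n_y/n_z = −0.47256.
Unit vector along 245° is (sin 245°, cos 245°) = (-0.9063, -0.4226).
Slope in that direction = a·(-0.9063) + b·(-0.4226) = −0.77560.
Apparent dip = arctan|0.77560| = 37.8° (true dip is 49.6°, so apparent ≤ true as expected).

37.8°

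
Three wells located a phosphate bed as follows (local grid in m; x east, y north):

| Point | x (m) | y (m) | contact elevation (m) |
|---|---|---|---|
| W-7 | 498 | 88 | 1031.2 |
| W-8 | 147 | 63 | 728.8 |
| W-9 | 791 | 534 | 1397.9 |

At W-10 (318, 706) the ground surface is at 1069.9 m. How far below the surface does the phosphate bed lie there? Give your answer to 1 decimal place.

24.2 m

Let the plane be z = a·x + b·y + c.
W-8−W-7: −351a − 25b = −302.4;  W-9−W-7: 293a + 446b = 366.7.
Solving gives a = 0.84239, b = 0.26879.
Then c = 1031.2 − a·498 − b·88 = 588.03.
At (318, 706): z_contact = 267.88 + 189.76 + 588.03 = 1045.68 m.
Depth below ground = 1069.9 − 1045.68 = 24.2 m.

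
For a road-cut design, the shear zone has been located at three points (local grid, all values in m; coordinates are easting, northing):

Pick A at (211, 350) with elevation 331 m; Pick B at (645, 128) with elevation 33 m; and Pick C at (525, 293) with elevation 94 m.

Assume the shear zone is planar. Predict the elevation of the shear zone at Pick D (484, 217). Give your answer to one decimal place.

Two edge vectors: Pick A→Pick B = (434, -222, -298), Pick A→Pick C = (314, -57, -237).
Normal n = (Pick A→Pick B) × (Pick A→Pick C) = (35628, 9286, 44970).
So ∂z/∂easting = −n_x/n_z = −0.79226 and ∂z/∂northing = −n_y/n_z = −0.20649.
Intercept c from Pick A: 331 + 167.17 + 72.27 = 570.44.
At (484, 217): z = −383.5 − 44.8 + 570.44 = 142.2 m.

142.2 m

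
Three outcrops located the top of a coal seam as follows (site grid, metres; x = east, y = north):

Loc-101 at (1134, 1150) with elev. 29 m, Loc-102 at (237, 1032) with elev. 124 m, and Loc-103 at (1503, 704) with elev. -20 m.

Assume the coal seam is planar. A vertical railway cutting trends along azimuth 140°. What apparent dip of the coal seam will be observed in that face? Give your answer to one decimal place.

4.9°

Two edge vectors: Loc-101→Loc-102 = (-897, -118, 95), Loc-101→Loc-103 = (369, -446, -49).
Normal n = (Loc-101→Loc-102) × (Loc-101→Loc-103) = (48152, -8898, 443604).
So ∂z/∂x = −n_x/n_z = −0.10855 and ∂z/∂y = −n_y/n_z = 0.02006.
Unit vector along 140° is (sin 140°, cos 140°) = (0.6428, -0.7660).
Slope in that direction = a·(0.6428) + b·(-0.7660) = −0.08514.
Apparent dip = arctan|0.08514| = 4.9° (true dip is 6.3°, so apparent ≤ true as expected).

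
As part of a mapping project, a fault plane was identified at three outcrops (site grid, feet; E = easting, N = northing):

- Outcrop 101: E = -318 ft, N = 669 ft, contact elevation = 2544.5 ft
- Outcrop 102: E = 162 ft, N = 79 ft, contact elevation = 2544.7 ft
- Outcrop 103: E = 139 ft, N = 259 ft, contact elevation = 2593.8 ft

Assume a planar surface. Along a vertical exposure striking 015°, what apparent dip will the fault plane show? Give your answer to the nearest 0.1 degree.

22.6°

Two edge vectors: Outcrop 101→Outcrop 102 = (480, -590, 0.2), Outcrop 101→Outcrop 103 = (457, -410, 49.3).
Normal n = (Outcrop 101→Outcrop 102) × (Outcrop 101→Outcrop 103) = (-29005, -23572.6, 72830).
So ∂z/∂E = −n_x/n_z = 0.39826 and ∂z/∂N = −n_y/n_z = 0.32367.
Unit vector along 015° is (sin 15°, cos 15°) = (0.2588, 0.9659).
Slope in that direction = a·(0.2588) + b·(0.9659) = 0.41571.
Apparent dip = arctan|0.41571| = 22.6° (true dip is 27.2°, so apparent ≤ true as expected).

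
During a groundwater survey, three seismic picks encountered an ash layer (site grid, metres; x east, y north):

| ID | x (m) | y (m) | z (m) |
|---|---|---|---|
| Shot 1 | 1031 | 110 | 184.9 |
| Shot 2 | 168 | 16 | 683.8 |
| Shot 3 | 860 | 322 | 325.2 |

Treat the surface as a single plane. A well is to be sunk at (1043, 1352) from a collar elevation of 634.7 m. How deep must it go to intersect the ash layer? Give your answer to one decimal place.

233.8 m

Two edge vectors: Shot 1→Shot 2 = (-863, -94, 498.9), Shot 1→Shot 3 = (-171, 212, 140.3).
Normal n = (Shot 1→Shot 2) × (Shot 1→Shot 3) = (-118955, 35767, -199030).
So ∂z/∂x = −n_x/n_z = −0.597674 and ∂z/∂y = −n_y/n_z = 0.179707.
Intercept c from Shot 1: 184.9 + 616.20 − 19.77 = 781.33.
At (1043, 1352): z_contact = −623.37 + 242.96 + 781.33 = 400.92 m.
Depth below ground = 634.7 − 400.92 = 233.8 m.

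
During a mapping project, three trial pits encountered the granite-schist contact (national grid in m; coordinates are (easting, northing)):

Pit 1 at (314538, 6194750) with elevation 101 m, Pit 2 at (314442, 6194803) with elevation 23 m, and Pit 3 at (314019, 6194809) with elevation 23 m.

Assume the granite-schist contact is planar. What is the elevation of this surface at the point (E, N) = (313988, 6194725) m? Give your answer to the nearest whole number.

151 m

Two edge vectors: Pit 1→Pit 2 = (-96, 53, -78), Pit 1→Pit 3 = (-519, 59, -78).
Normal n = (Pit 1→Pit 2) × (Pit 1→Pit 3) = (468, 32994, 21843).
So ∂z/∂E = −n_x/n_z = −0.02142563 and ∂z/∂N = −n_y/n_z = −1.51050680.
Intercept c from Pit 1: 101 + 6739.17 + 9357211.99 = 9364052.16.
At (313988, 6194725): z = −6727.4 − 9357174.2 + 9364052.16 = 150.5 m.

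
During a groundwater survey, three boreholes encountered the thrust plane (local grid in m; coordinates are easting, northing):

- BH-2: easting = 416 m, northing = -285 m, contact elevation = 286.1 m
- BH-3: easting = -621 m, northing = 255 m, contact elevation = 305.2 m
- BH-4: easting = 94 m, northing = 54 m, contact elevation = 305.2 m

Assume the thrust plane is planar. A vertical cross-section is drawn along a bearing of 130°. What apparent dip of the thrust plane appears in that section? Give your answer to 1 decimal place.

1.9°

Two edge vectors: BH-2→BH-3 = (-1037, 540, 19.1), BH-2→BH-4 = (-322, 339, 19.1).
Normal n = (BH-2→BH-3) × (BH-2→BH-4) = (3839.1, 13656.5, -177663).
So ∂z/∂easting = −n_x/n_z = 0.02161 and ∂z/∂northing = −n_y/n_z = 0.07687.
Unit vector along 130° is (sin 130°, cos 130°) = (0.7660, -0.6428).
Slope in that direction = a·(0.7660) + b·(-0.6428) = −0.03286.
Apparent dip = arctan|0.03286| = 1.9° (true dip is 4.6°, so apparent ≤ true as expected).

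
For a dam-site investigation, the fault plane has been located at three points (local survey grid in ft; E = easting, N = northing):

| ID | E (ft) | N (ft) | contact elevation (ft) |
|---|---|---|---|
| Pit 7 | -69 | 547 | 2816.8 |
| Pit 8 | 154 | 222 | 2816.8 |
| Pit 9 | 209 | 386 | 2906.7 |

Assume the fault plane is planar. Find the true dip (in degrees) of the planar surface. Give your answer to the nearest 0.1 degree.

Let the plane be z = a·E + b·N + c.
Pit 8−Pit 7: 223a − 325b = 0;  Pit 9−Pit 7: 278a − 161b = 89.9.
Solving gives a = 0.53662, b = 0.36821.
Gradient magnitude |∇z| = √(a² + b²) = √(0.28796 + 0.13558) = 0.65080.
True dip = arctan(0.65080) = 33.1°, dipping toward SW (azimuth ≈ 236°).

33.1°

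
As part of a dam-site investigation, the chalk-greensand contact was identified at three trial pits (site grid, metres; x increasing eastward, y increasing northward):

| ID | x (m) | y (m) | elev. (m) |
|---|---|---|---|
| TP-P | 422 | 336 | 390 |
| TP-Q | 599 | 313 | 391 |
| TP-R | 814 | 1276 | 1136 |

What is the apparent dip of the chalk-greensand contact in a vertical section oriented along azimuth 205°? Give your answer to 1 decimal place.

Let the plane be z = a·x + b·y + c.
TP-Q−TP-P: 177a − 23b = 1;  TP-R−TP-P: 392a + 940b = 746.
Solving gives a = 0.10318, b = 0.75059.
Unit vector along 205° is (sin 205°, cos 205°) = (-0.4226, -0.9063).
Slope in that direction = a·(-0.4226) + b·(-0.9063) = −0.72387.
Apparent dip = arctan|0.72387| = 35.9° (true dip is 37.1°, so apparent ≤ true as expected).

35.9°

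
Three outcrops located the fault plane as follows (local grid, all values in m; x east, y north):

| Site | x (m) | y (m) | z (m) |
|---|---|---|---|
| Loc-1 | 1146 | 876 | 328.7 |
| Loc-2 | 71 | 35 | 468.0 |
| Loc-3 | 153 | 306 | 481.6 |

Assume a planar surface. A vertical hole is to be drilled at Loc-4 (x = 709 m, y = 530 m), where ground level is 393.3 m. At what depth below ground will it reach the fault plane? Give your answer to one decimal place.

Let the plane be z = a·x + b·y + c.
Loc-2−Loc-1: −1075a − 841b = 139.3;  Loc-3−Loc-1: −993a − 570b = 152.9.
Solving gives a = −0.221205, b = 0.117118.
Then c = 328.7 − a·1146 − b·876 = 479.61.
At (709, 530): z_contact = −156.83 + 62.07 + 479.61 = 384.84 m.
Depth below ground = 393.3 − 384.84 = 8.5 m.

8.5 m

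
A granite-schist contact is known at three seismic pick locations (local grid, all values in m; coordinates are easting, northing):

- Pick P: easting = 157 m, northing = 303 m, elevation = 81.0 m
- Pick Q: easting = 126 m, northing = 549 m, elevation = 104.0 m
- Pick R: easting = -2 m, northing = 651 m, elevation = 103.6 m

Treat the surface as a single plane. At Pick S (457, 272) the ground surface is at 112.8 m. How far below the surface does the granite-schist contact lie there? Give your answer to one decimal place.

9.1 m

Let the plane be z = a·easting + b·northing + c.
Pick Q−Pick P: −31a + 246b = 23;  Pick R−Pick P: −159a + 348b = 22.6.
Solving gives a = 0.08630, b = 0.10437.
Then c = 81 − a·157 − b·303 = 35.83.
At (457, 272): z_contact = 39.44 + 28.39 + 35.83 = 103.65 m.
Depth below ground = 112.8 − 103.65 = 9.1 m.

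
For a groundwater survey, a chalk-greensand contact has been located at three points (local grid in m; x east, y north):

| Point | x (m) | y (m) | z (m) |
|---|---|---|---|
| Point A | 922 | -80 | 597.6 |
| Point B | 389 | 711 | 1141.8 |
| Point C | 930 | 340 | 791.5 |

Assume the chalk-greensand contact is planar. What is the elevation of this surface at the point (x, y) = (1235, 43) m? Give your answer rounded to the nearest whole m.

553 m

Let the plane be z = a·x + b·y + c.
Point B−Point A: −533a + 791b = 544.2;  Point C−Point A: 8a + 420b = 193.9.
Solving gives a = −0.32664, b = 0.46789.
Then c = 597.6 − a·922 − b·-80 = 936.20.
At (1235, 43): z = −403.4 + 20.1 + 936.20 = 552.9 m.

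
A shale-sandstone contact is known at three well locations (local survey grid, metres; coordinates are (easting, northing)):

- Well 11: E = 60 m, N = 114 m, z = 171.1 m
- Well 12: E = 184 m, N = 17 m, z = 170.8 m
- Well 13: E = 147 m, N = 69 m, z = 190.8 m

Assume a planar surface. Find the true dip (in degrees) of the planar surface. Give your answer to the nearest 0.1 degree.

47.6°

Two edge vectors: Well 11→Well 12 = (124, -97, -0.3), Well 11→Well 13 = (87, -45, 19.7).
Normal n = (Well 11→Well 12) × (Well 11→Well 13) = (-1924.4, -2468.9, 2859).
So ∂z/∂E = −n_x/n_z = 0.67310 and ∂z/∂N = −n_y/n_z = 0.86355.
Gradient magnitude |∇z| = √(a² + b²) = √(0.45307 + 0.74572) = 1.09489.
True dip = arctan(1.09489) = 47.6°, dipping toward SW (azimuth ≈ 218°).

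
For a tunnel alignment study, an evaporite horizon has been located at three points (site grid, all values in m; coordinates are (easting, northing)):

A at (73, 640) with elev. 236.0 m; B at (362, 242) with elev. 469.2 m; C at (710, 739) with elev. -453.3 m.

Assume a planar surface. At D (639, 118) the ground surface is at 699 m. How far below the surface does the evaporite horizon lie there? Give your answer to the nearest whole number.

Let the plane be z = a·E + b·N + c.
B−A: 289a − 398b = 233.2;  C−A: 637a + 99b = −689.3.
Solving gives a = −0.89054, b = −1.23258.
Then c = 236 − a·73 − b·640 = 1089.86.
At (639, 118): z_contact = −569.1 − 145.4 + 1089.86 = 375.4 m.
Depth below ground = 699 − 375.4 = 324 m.

324 m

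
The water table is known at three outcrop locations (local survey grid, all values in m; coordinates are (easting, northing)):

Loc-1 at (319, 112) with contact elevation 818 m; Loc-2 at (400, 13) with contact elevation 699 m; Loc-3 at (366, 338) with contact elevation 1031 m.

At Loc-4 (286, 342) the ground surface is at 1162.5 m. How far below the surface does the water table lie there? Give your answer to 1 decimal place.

Let the plane be z = a·E + b·N + c.
Loc-2−Loc-1: 81a − 99b = −119;  Loc-3−Loc-1: 47a + 226b = 213.
Solving gives a = −0.25293, b = 0.99508.
Then c = 818 − a·319 − b·112 = 787.24.
At (286, 342): z_contact = −72.34 + 340.32 + 787.24 = 1055.21 m.
Depth below ground = 1162.5 − 1055.21 = 107.3 m.

107.3 m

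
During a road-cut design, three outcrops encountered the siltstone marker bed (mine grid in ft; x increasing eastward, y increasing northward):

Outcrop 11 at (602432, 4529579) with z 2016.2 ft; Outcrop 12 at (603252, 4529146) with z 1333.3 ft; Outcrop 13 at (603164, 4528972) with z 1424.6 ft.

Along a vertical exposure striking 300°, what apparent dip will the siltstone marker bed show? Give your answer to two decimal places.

Let the plane be z = a·x + b·y + c.
Outcrop 12−Outcrop 11: 820a − 433b = −682.9;  Outcrop 13−Outcrop 11: 732a − 607b = −591.6.
Solving gives a = −0.87595, b = −0.08170.
Unit vector along 300° is (sin 300°, cos 300°) = (-0.8660, 0.5000).
Slope in that direction = a·(-0.8660) + b·(0.5000) = 0.71774.
Apparent dip = arctan|0.71774| = 35.67° (true dip is 41.3°, so apparent ≤ true as expected).

35.67°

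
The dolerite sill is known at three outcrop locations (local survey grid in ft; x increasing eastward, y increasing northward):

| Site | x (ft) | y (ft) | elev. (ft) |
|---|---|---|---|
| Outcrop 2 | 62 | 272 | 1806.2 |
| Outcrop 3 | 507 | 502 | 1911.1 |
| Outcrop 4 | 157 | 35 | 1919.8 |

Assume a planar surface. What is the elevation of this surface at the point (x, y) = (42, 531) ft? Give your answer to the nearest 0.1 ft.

1715.6 ft

Two edge vectors: Outcrop 2→Outcrop 3 = (445, 230, 104.9), Outcrop 2→Outcrop 4 = (95, -237, 113.6).
Normal n = (Outcrop 2→Outcrop 3) × (Outcrop 2→Outcrop 4) = (50989.3, -40586.5, -127315).
So ∂z/∂x = −n_x/n_z = 0.40050 and ∂z/∂y = −n_y/n_z = −0.31879.
Intercept c from Outcrop 2: 1806.2 − 24.83 + 86.71 = 1868.08.
At (42, 531): z = 16.8 − 169.3 + 1868.08 = 1715.6 ft.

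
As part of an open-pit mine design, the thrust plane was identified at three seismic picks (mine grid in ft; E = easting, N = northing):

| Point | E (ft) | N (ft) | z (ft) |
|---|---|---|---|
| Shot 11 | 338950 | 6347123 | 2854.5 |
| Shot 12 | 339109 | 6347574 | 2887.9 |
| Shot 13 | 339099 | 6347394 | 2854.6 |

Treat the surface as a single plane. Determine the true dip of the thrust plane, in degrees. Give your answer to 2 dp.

23.10°

Let the plane be z = a·E + b·N + c.
Shot 12−Shot 11: 159a + 451b = 33.4;  Shot 13−Shot 11: 149a + 271b = 0.1.
Solving gives a = −0.37355, b = 0.20575.
Gradient magnitude |∇z| = √(a² + b²) = √(0.13954 + 0.04233) = 0.42647.
True dip = arctan(0.42647) = 23.10°, dipping toward ESE (azimuth ≈ 119°).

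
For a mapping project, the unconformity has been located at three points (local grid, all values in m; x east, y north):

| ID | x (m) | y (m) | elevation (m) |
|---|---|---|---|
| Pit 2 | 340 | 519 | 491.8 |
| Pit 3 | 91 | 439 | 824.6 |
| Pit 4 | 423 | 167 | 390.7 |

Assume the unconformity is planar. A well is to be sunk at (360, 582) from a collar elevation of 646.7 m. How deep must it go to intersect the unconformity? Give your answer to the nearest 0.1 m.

183.1 m

Two edge vectors: Pit 2→Pit 3 = (-249, -80, 332.8), Pit 2→Pit 4 = (83, -352, -101.1).
Normal n = (Pit 2→Pit 3) × (Pit 2→Pit 4) = (125233.6, 2448.5, 94288).
So ∂z/∂x = −n_x/n_z = −1.32820 and ∂z/∂y = −n_y/n_z = −0.02597.
Intercept c from Pit 2: 491.8 + 451.59 + 13.48 = 956.87.
At (360, 582): z_contact = −478.15 − 15.11 + 956.87 = 463.60 m.
Depth below ground = 646.7 − 463.60 = 183.1 m.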